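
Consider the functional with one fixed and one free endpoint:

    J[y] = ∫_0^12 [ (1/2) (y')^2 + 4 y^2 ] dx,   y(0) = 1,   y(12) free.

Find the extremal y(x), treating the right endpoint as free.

The Lagrangian L = (1/2) (y')^2 + 4 y^2 gives
    ∂L/∂y = 8 y,   ∂L/∂y' = y'.
Euler-Lagrange: y'' − 8 y = 0.
With k = sqrt(8), the general solution is
    y(x) = A cosh(sqrt(8) x) + B sinh(sqrt(8) x).
Fixed left endpoint y(0) = 1 ⇒ A = 1.
The right endpoint x = 12 is free, so the natural (transversality) condition is ∂L/∂y' |_{x=12} = 0, i.e. y'(12) = 0.
Compute y'(x) = A k sinh(k x) + B k cosh(k x), so
    y'(12) = A k sinh(k·12) + B k cosh(k·12) = 0
    ⇒ B = −A tanh(k·12) = − tanh(sqrt(8)·12).
Therefore the extremal is
    y(x) = cosh(sqrt(8) x) − tanh(sqrt(8)·12) sinh(sqrt(8) x).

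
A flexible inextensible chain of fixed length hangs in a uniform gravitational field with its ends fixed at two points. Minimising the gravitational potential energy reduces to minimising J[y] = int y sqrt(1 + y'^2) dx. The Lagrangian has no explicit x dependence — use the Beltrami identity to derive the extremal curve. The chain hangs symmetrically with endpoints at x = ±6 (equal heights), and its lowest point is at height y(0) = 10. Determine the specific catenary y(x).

The Lagrangian L(y, y') = y sqrt(1 + y'^2) has no explicit x dependence, so the Beltrami identity applies:
    L − y' ∂L/∂y' = C.
Compute ∂L/∂y' = y · y' / sqrt(1 + y'^2). Then
    L − y' ∂L/∂y'
    = y sqrt(1 + y'^2) − y · y'^2 / sqrt(1 + y'^2)
    = y (1 + y'^2 − y'^2) / sqrt(1 + y'^2)
    = y / sqrt(1 + y'^2) = C.
Squaring gives y^2 = C^2 (1 + y'^2), i.e.
    y'^2 = y^2 / C^2 − 1.
Separating variables,
    dy / sqrt(y^2 − C^2) = dx / C,
and integrating gives arccosh(y / C) = (x − a)/C, so
    y(x) = C cosh((x − a)/C),
the catenary. The constants C and a are fixed by the two endpoint conditions (and, for the hanging-chain problem, the length constraint selects C).
Now fit the given data. The endpoints x = ±6 are symmetric at equal height, so the catenary is even about its minimum: a = 0 and y(x) = C cosh(x/C). The lowest point is y(0) = C cosh(0) = C, and we are told y(0) = 10, so C = 10. Therefore
    y(x) = 10 cosh(x/10),
and at the endpoints
    y(±6) = 10 cosh(6/10).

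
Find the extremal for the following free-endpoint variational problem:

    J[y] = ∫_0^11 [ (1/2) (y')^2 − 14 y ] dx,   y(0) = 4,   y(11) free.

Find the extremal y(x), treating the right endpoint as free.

The Lagrangian L = (1/2) (y')^2 − 14 y gives
    ∂L/∂y = −14,   ∂L/∂y' = y'.
Euler-Lagrange: d/dx(y') − (−14) = 0, i.e. y'' + 14 = 0, so
    y(x) = −(14/2) x^2 + C1 x + C2.
Fixed left endpoint y(0) = 4 ⇒ C2 = 4.
The right endpoint x = 11 is free, so the natural (transversality) condition is ∂L/∂y' |_{x=11} = 0, i.e. y'(11) = 0.
Compute y'(x) = −14 x + C1, so y'(11) = −154 + C1 = 0 ⇒ C1 = 154.
Therefore the extremal is
    y(x) = −7 x^2 + 154 x + 4.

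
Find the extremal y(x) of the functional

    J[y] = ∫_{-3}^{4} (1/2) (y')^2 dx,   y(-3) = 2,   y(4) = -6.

The Lagrangian is L = (1/2) (y')^2.
Compute ∂L/∂y = 0, ∂L/∂y' = y'.
The Euler-Lagrange equation d/dx(∂L/∂y') − ∂L/∂y = 0 reduces to
    y'' = 0.
Its general solution is
    y(x) = A x + B,
with A, B fixed by the endpoint conditions.
Applying the endpoint conditions y(-3) = 2 and y(4) = -6: solve A·-3 + B = 2 and A·4 + B = -6. Subtracting gives A(4 − -3) = -6 − 2, so A = -8/7, and B = 2 − A·-3 = -10/7. Therefore
    y(x) = (-8/7) x - 10/7.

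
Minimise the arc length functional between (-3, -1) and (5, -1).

Arc-length functional: J[y] = ∫ sqrt(1 + (y')^2) dx.
Lagrangian L = sqrt(1 + (y')^2) has no explicit y dependence, so ∂L/∂y = 0 and the Euler-Lagrange equation gives
    d/dx( y' / sqrt(1 + (y')^2) ) = 0  ⇒  y' / sqrt(1 + (y')^2) = const.
Hence y' is constant, so y(x) is affine.
Fitting the endpoints (-3, -1) and (5, -1):
    slope m = ((-1) − (-1)) / (5 − (-3)) = 0,
    intercept c = (-1) − m·(-3) = -1.
Extremal: y(x) = -1.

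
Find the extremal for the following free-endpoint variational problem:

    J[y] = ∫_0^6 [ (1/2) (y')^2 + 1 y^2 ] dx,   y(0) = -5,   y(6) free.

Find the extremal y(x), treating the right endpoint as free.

The Lagrangian L = (1/2) (y')^2 + 1 y^2 gives
    ∂L/∂y = 2 y,   ∂L/∂y' = y'.
Euler-Lagrange: y'' − 2 y = 0.
With k = sqrt(2), the general solution is
    y(x) = A cosh(sqrt(2) x) + B sinh(sqrt(2) x).
Fixed left endpoint y(0) = -5 ⇒ A = -5.
The right endpoint x = 6 is free, so the natural (transversality) condition is ∂L/∂y' |_{x=6} = 0, i.e. y'(6) = 0.
Compute y'(x) = A k sinh(k x) + B k cosh(k x), so
    y'(6) = A k sinh(k·6) + B k cosh(k·6) = 0
    ⇒ B = −A tanh(k·6) = 5 tanh(sqrt(2)·6).
Therefore the extremal is
    y(x) = −5 cosh(sqrt(2) x) + 5 tanh(sqrt(2)·6) sinh(sqrt(2) x).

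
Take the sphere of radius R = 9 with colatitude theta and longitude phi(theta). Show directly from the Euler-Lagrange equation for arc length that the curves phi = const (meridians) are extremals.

On the sphere of radius R = 9 with spherical coordinates (θ, φ), the induced metric is
    ds^2 = 81(dθ^2 + sin^2(θ) dφ^2).
Using θ as the parameter, the arc-length functional becomes
    J[φ] = ∫ 9 sqrt(1 + sin^2(θ) (dφ/dθ)^2) dθ.
So L = 9 sqrt(1 + sin^2(θ) φ'^2). Compute
    ∂L/∂φ = 0  (L has no explicit φ dependence),
    ∂L/∂φ' = 9 sin^2(θ) φ' / sqrt(1 + sin^2(θ) φ'^2).
For the candidate φ(θ) = c (constant), φ' = 0, so ∂L/∂φ' evaluated along the candidate vanishes, and ∂L/∂φ is identically zero. Hence
    d/dθ(∂L/∂φ') − ∂L/∂φ = 0
is satisfied. Therefore meridians φ = const are extremals of arc length — they are geodesics on the sphere.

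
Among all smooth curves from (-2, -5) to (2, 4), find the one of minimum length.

Arc-length functional: J[y] = ∫ sqrt(1 + (y')^2) dx.
Lagrangian L = sqrt(1 + (y')^2) has no explicit y dependence, so ∂L/∂y = 0 and the Euler-Lagrange equation gives
    d/dx( y' / sqrt(1 + (y')^2) ) = 0  ⇒  y' / sqrt(1 + (y')^2) = const.
Hence y' is constant, so y(x) is affine.
Fitting the endpoints (-2, -5) and (2, 4):
    slope m = (4 − (-5)) / (2 − (-2)) = 9/4,
    intercept c = (-5) − m·(-2) = -1/2.
Extremal: y(x) = (9/4) x - 1/2.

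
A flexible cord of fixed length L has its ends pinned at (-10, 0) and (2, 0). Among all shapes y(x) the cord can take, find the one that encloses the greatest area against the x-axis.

Set up the augmented Lagrangian using a multiplier λ for the length constraint:
    F(y, y') = y − λ sqrt(1 + y'^2).
F has no explicit x dependence, so the Beltrami identity yields a first integral
    F − y' ∂F/∂y' = C.
Compute ∂F/∂y' = −λ y' / sqrt(1 + y'^2). Then
    y − λ sqrt(1 + y'^2) + λ y'^2 / sqrt(1 + y'^2) = C
    ⇒  y − λ / sqrt(1 + y'^2) = C.
Solving for y' and integrating gives
    (x − a)^2 + (y − b)^2 = λ^2,
a circular arc of radius λ. The constants a, b are determined by the endpoint conditions y(-10) = y(2) = 0, and λ is fixed implicitly by the length constraint
    ∫_{-10}^{2} sqrt(1 + y'^2) dx = L.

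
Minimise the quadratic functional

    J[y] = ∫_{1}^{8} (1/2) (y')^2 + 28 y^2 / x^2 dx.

The Lagrangian is L = (1/2) (y')^2 + 28 y^2 / x^2.
Compute ∂L/∂y = 56y/x^2, ∂L/∂y' = y'.
The Euler-Lagrange equation d/dx(∂L/∂y') − ∂L/∂y = 0 reduces to
    y'' − 56/x^2 · y = 0  (x > 0).
Its general solution is
    y(x) = A x^8 + B x^(-7),
with A, B fixed by the endpoint conditions.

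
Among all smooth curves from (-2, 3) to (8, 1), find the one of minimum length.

Arc-length functional: J[y] = ∫ sqrt(1 + (y')^2) dx.
Lagrangian L = sqrt(1 + (y')^2) has no explicit y dependence, so ∂L/∂y = 0 and the Euler-Lagrange equation gives
    d/dx( y' / sqrt(1 + (y')^2) ) = 0  ⇒  y' / sqrt(1 + (y')^2) = const.
Hence y' is constant, so y(x) is affine.
Fitting the endpoints (-2, 3) and (8, 1):
    slope m = (1 − 3) / (8 − (-2)) = -1/5,
    intercept c = 3 − m·(-2) = 13/5.
Extremal: y(x) = (-1/5) x + 13/5.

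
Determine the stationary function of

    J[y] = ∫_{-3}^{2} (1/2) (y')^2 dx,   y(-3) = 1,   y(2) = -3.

The Lagrangian is L = (1/2) (y')^2.
Compute ∂L/∂y = 0, ∂L/∂y' = y'.
The Euler-Lagrange equation d/dx(∂L/∂y') − ∂L/∂y = 0 reduces to
    y'' = 0.
Its general solution is
    y(x) = A x + B,
with A, B fixed by the endpoint conditions.
Applying the endpoint conditions y(-3) = 1 and y(2) = -3: solve A·-3 + B = 1 and A·2 + B = -3. Subtracting gives A(2 − -3) = -3 − 1, so A = -4/5, and B = 1 − A·-3 = -7/5. Therefore
    y(x) = (-4/5) x - 7/5.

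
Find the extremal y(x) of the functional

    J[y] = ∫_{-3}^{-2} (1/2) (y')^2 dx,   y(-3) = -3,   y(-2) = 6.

The Lagrangian is L = (1/2) (y')^2.
Compute ∂L/∂y = 0, ∂L/∂y' = y'.
The Euler-Lagrange equation d/dx(∂L/∂y') − ∂L/∂y = 0 reduces to
    y'' = 0.
Its general solution is
    y(x) = A x + B,
with A, B fixed by the endpoint conditions.
Applying the endpoint conditions y(-3) = -3 and y(-2) = 6: solve A·-3 + B = -3 and A·-2 + B = 6. Subtracting gives A(-2 − -3) = 6 − -3, so A = 9, and B = -3 − A·-3 = 24. Therefore
    y(x) = 9 x + 24.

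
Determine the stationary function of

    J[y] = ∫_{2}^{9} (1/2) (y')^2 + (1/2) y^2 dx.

The Lagrangian is L = (1/2) (y')^2 + (1/2) y^2.
Compute ∂L/∂y = y, ∂L/∂y' = y'.
The Euler-Lagrange equation d/dx(∂L/∂y') − ∂L/∂y = 0 reduces to
    y'' − y = 0.
Its general solution is
    y(x) = A e^x + B e^(−x),
with A, B fixed by the endpoint conditions.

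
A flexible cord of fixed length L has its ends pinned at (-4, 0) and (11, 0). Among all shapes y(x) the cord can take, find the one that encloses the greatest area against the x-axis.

Set up the augmented Lagrangian using a multiplier λ for the length constraint:
    F(y, y') = y − λ sqrt(1 + y'^2).
F has no explicit x dependence, so the Beltrami identity yields a first integral
    F − y' ∂F/∂y' = C.
Compute ∂F/∂y' = −λ y' / sqrt(1 + y'^2). Then
    y − λ sqrt(1 + y'^2) + λ y'^2 / sqrt(1 + y'^2) = C
    ⇒  y − λ / sqrt(1 + y'^2) = C.
Solving for y' and integrating gives
    (x − a)^2 + (y − b)^2 = λ^2,
a circular arc of radius λ. The constants a, b are determined by the endpoint conditions y(-4) = y(11) = 0, and λ is fixed implicitly by the length constraint
    ∫_{-4}^{11} sqrt(1 + y'^2) dx = L.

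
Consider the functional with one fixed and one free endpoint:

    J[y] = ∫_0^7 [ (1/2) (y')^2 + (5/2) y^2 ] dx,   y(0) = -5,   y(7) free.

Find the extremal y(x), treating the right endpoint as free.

The Lagrangian L = (1/2) (y')^2 + (5/2) y^2 gives
    ∂L/∂y = 5 y,   ∂L/∂y' = y'.
Euler-Lagrange: y'' − 5 y = 0.
With k = sqrt(5), the general solution is
    y(x) = A cosh(sqrt(5) x) + B sinh(sqrt(5) x).
Fixed left endpoint y(0) = -5 ⇒ A = -5.
The right endpoint x = 7 is free, so the natural (transversality) condition is ∂L/∂y' |_{x=7} = 0, i.e. y'(7) = 0.
Compute y'(x) = A k sinh(k x) + B k cosh(k x), so
    y'(7) = A k sinh(k·7) + B k cosh(k·7) = 0
    ⇒ B = −A tanh(k·7) = 5 tanh(sqrt(5)·7).
Therefore the extremal is
    y(x) = −5 cosh(sqrt(5) x) + 5 tanh(sqrt(5)·7) sinh(sqrt(5) x).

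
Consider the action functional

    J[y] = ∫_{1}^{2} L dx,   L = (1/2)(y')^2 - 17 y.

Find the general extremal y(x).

The Lagrangian is L = (1/2)(y')^2 - 17 y.
∂L/∂y = -17.
∂L/∂y' = y'.
The Euler-Lagrange equation d/dx(∂L/∂y') − ∂L/∂y = 0 becomes:
    y'' + 17 = 0
General solution: y(x) = -(17/2) x^2 + A x + B, where A and B are arbitrary constants fixed by the endpoint conditions.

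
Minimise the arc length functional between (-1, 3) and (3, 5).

Arc-length functional: J[y] = ∫ sqrt(1 + (y')^2) dx.
Lagrangian L = sqrt(1 + (y')^2) has no explicit y dependence, so ∂L/∂y = 0 and the Euler-Lagrange equation gives
    d/dx( y' / sqrt(1 + (y')^2) ) = 0  ⇒  y' / sqrt(1 + (y')^2) = const.
Hence y' is constant, so y(x) is affine.
Fitting the endpoints (-1, 3) and (3, 5):
    slope m = (5 − 3) / (3 − (-1)) = 1/2,
    intercept c = 3 − m·(-1) = 7/2.
Extremal: y(x) = (1/2) x + 7/2.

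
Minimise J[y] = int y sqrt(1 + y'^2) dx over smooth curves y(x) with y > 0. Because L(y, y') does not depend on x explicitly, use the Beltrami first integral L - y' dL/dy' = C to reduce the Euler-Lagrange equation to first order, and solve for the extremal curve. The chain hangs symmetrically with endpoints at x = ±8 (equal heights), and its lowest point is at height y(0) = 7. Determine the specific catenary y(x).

The Lagrangian L(y, y') = y sqrt(1 + y'^2) has no explicit x dependence, so the Beltrami identity applies:
    L − y' ∂L/∂y' = C.
Compute ∂L/∂y' = y · y' / sqrt(1 + y'^2). Then
    L − y' ∂L/∂y'
    = y sqrt(1 + y'^2) − y · y'^2 / sqrt(1 + y'^2)
    = y (1 + y'^2 − y'^2) / sqrt(1 + y'^2)
    = y / sqrt(1 + y'^2) = C.
Squaring gives y^2 = C^2 (1 + y'^2), i.e.
    y'^2 = y^2 / C^2 − 1.
Separating variables,
    dy / sqrt(y^2 − C^2) = dx / C,
and integrating gives arccosh(y / C) = (x − a)/C, so
    y(x) = C cosh((x − a)/C),
the catenary. The constants C and a are fixed by the two endpoint conditions (and, for the hanging-chain problem, the length constraint selects C).
Now fit the given data. The endpoints x = ±8 are symmetric at equal height, so the catenary is even about its minimum: a = 0 and y(x) = C cosh(x/C). The lowest point is y(0) = C cosh(0) = C, and we are told y(0) = 7, so C = 7. Therefore
    y(x) = 7 cosh(x/7),
and at the endpoints
    y(±8) = 7 cosh(8/7).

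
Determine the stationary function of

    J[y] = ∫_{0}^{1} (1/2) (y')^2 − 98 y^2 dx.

The Lagrangian is L = (1/2) (y')^2 − 98 y^2.
Compute ∂L/∂y = -196y, ∂L/∂y' = y'.
The Euler-Lagrange equation d/dx(∂L/∂y') − ∂L/∂y = 0 reduces to
    y'' + 196 y = 0.
Its general solution is
    y(x) = A sin(14x) + B cos(14x),
with A, B fixed by the endpoint conditions.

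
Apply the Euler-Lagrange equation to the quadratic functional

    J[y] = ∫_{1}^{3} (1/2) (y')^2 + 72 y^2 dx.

The Lagrangian is L = (1/2) (y')^2 + 72 y^2.
Compute ∂L/∂y = 144y, ∂L/∂y' = y'.
The Euler-Lagrange equation d/dx(∂L/∂y') − ∂L/∂y = 0 reduces to
    y'' − 144 y = 0.
Its general solution is
    y(x) = A e^(12x) + B e^(−12x),
with A, B fixed by the endpoint conditions.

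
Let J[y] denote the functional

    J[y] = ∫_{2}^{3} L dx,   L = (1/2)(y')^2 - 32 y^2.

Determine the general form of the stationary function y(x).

The Lagrangian is L = (1/2)(y')^2 - 32 y^2.
∂L/∂y = -64y.
∂L/∂y' = y'.
The Euler-Lagrange equation d/dx(∂L/∂y') − ∂L/∂y = 0 becomes:
    y'' + 64 y = 0
General solution: y(x) = A sin(8x) + B cos(8x), where A and B are arbitrary constants fixed by the endpoint conditions.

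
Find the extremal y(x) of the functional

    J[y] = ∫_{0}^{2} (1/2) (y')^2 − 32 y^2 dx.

The Lagrangian is L = (1/2) (y')^2 − 32 y^2.
Compute ∂L/∂y = -64y, ∂L/∂y' = y'.
The Euler-Lagrange equation d/dx(∂L/∂y') − ∂L/∂y = 0 reduces to
    y'' + 64 y = 0.
Its general solution is
    y(x) = A sin(8x) + B cos(8x),
with A, B fixed by the endpoint conditions.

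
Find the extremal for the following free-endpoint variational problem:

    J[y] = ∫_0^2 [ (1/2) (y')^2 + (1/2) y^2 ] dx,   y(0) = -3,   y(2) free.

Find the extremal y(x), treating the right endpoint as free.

The Lagrangian L = (1/2) (y')^2 + (1/2) y^2 gives
    ∂L/∂y = 1 y,   ∂L/∂y' = y'.
Euler-Lagrange: y'' − y = 0.
With k = 1, the general solution is
    y(x) = A cosh(x) + B sinh(x).
Fixed left endpoint y(0) = -3 ⇒ A = -3.
The right endpoint x = 2 is free, so the natural (transversality) condition is ∂L/∂y' |_{x=2} = 0, i.e. y'(2) = 0.
Compute y'(x) = A k sinh(k x) + B k cosh(k x), so
    y'(2) = A k sinh(k·2) + B k cosh(k·2) = 0
    ⇒ B = −A tanh(k·2) = 3 tanh(1·2).
Therefore the extremal is
    y(x) = −3 cosh(1 x) + 3 tanh(1·2) sinh(1 x).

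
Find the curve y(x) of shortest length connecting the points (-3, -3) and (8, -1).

Arc-length functional: J[y] = ∫ sqrt(1 + (y')^2) dx.
Lagrangian L = sqrt(1 + (y')^2) has no explicit y dependence, so ∂L/∂y = 0 and the Euler-Lagrange equation gives
    d/dx( y' / sqrt(1 + (y')^2) ) = 0  ⇒  y' / sqrt(1 + (y')^2) = const.
Hence y' is constant, so y(x) is affine.
Fitting the endpoints (-3, -3) and (8, -1):
    slope m = ((-1) − (-3)) / (8 − (-3)) = 2/11,
    intercept c = (-3) − m·(-3) = -27/11.
Extremal: y(x) = (2/11) x - 27/11.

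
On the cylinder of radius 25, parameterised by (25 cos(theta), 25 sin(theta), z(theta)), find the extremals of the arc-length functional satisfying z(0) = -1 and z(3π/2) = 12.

Parameterise the cylinder of radius R = 25 as
    r(θ) = (25 cos θ, 25 sin θ, z(θ)).
The arc-length element is
    ds = sqrt(625 + (dz/dθ)^2) dθ,
so the Lagrangian is L = sqrt(625 + z'^2).
L depends on z' only, not on z or θ, so ∂L/∂z = 0 and
    ∂L/∂z' = z' / sqrt(625 + z'^2).
The Euler-Lagrange equation gives
    d/dθ( z' / sqrt(625 + z'^2) ) = 0,
so z' is constant. Integrating once:
    z(θ) = a θ + b,
a helix on the cylinder (a straight line when the cylinder is unrolled). The constants a, b are determined by the endpoint conditions.
With endpoint conditions z(0) = -1 and z(3π/2) = 12: from z(0) = b we get b = -1, and a·3π/2 + -1 = 12 gives a = 26/(3π), so
    z(θ) = (26/(3π)) θ − 1.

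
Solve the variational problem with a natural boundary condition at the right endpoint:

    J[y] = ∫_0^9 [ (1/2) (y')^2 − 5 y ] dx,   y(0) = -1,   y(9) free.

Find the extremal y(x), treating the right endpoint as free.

The Lagrangian L = (1/2) (y')^2 − 5 y gives
    ∂L/∂y = −5,   ∂L/∂y' = y'.
Euler-Lagrange: d/dx(y') − (−5) = 0, i.e. y'' + 5 = 0, so
    y(x) = −(5/2) x^2 + C1 x + C2.
Fixed left endpoint y(0) = -1 ⇒ C2 = -1.
The right endpoint x = 9 is free, so the natural (transversality) condition is ∂L/∂y' |_{x=9} = 0, i.e. y'(9) = 0.
Compute y'(x) = −5 x + C1, so y'(9) = −45 + C1 = 0 ⇒ C1 = 45.
Therefore the extremal is
    y(x) = −(5/2) x^2 + 45 x − 1.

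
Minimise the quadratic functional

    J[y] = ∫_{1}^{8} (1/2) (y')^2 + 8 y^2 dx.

The Lagrangian is L = (1/2) (y')^2 + 8 y^2.
Compute ∂L/∂y = 16y, ∂L/∂y' = y'.
The Euler-Lagrange equation d/dx(∂L/∂y') − ∂L/∂y = 0 reduces to
    y'' − 16 y = 0.
Its general solution is
    y(x) = A e^(4x) + B e^(−4x),
with A, B fixed by the endpoint conditions.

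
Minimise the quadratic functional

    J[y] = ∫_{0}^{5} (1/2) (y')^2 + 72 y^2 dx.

The Lagrangian is L = (1/2) (y')^2 + 72 y^2.
Compute ∂L/∂y = 144y, ∂L/∂y' = y'.
The Euler-Lagrange equation d/dx(∂L/∂y') − ∂L/∂y = 0 reduces to
    y'' − 144 y = 0.
Its general solution is
    y(x) = A e^(12x) + B e^(−12x),
with A, B fixed by the endpoint conditions.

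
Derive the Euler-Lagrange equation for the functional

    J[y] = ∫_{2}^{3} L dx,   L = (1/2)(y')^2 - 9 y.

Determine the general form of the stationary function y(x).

The Lagrangian is L = (1/2)(y')^2 - 9 y.
∂L/∂y = -9.
∂L/∂y' = y'.
The Euler-Lagrange equation d/dx(∂L/∂y') − ∂L/∂y = 0 becomes:
    y'' + 9 = 0
General solution: y(x) = -(9/2) x^2 + A x + B, where A and B are arbitrary constants fixed by the endpoint conditions.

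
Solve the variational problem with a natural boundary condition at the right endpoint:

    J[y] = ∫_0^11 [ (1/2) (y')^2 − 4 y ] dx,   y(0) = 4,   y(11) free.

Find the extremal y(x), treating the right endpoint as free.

The Lagrangian L = (1/2) (y')^2 − 4 y gives
    ∂L/∂y = −4,   ∂L/∂y' = y'.
Euler-Lagrange: d/dx(y') − (−4) = 0, i.e. y'' + 4 = 0, so
    y(x) = −(4/2) x^2 + C1 x + C2.
Fixed left endpoint y(0) = 4 ⇒ C2 = 4.
The right endpoint x = 11 is free, so the natural (transversality) condition is ∂L/∂y' |_{x=11} = 0, i.e. y'(11) = 0.
Compute y'(x) = −4 x + C1, so y'(11) = −44 + C1 = 0 ⇒ C1 = 44.
Therefore the extremal is
    y(x) = −2 x^2 + 44 x + 4.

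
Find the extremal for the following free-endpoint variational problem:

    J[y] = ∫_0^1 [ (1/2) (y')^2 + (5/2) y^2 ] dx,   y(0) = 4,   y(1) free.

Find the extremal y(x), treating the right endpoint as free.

The Lagrangian L = (1/2) (y')^2 + (5/2) y^2 gives
    ∂L/∂y = 5 y,   ∂L/∂y' = y'.
Euler-Lagrange: y'' − 5 y = 0.
With k = sqrt(5), the general solution is
    y(x) = A cosh(sqrt(5) x) + B sinh(sqrt(5) x).
Fixed left endpoint y(0) = 4 ⇒ A = 4.
The right endpoint x = 1 is free, so the natural (transversality) condition is ∂L/∂y' |_{x=1} = 0, i.e. y'(1) = 0.
Compute y'(x) = A k sinh(k x) + B k cosh(k x), so
    y'(1) = A k sinh(k·1) + B k cosh(k·1) = 0
    ⇒ B = −A tanh(k·1) = − 4 tanh(sqrt(5)·1).
Therefore the extremal is
    y(x) = 4 cosh(sqrt(5) x) − 4 tanh(sqrt(5)·1) sinh(sqrt(5) x).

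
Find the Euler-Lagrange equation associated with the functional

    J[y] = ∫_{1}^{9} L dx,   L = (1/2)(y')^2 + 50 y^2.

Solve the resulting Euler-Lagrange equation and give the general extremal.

The Lagrangian is L = (1/2)(y')^2 + 50 y^2.
∂L/∂y = 100y.
∂L/∂y' = y'.
The Euler-Lagrange equation d/dx(∂L/∂y') − ∂L/∂y = 0 becomes:
    y'' - 100 y = 0
General solution: y(x) = A e^(10x) + B e^(-10x), where A and B are arbitrary constants fixed by the endpoint conditions.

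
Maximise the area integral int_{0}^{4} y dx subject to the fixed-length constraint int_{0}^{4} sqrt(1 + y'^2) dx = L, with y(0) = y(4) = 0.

Set up the augmented Lagrangian using a multiplier λ for the length constraint:
    F(y, y') = y − λ sqrt(1 + y'^2).
F has no explicit x dependence, so the Beltrami identity yields a first integral
    F − y' ∂F/∂y' = C.
Compute ∂F/∂y' = −λ y' / sqrt(1 + y'^2). Then
    y − λ sqrt(1 + y'^2) + λ y'^2 / sqrt(1 + y'^2) = C
    ⇒  y − λ / sqrt(1 + y'^2) = C.
Solving for y' and integrating gives
    (x − a)^2 + (y − b)^2 = λ^2,
a circular arc of radius λ. The constants a, b are determined by the endpoint conditions y(0) = y(4) = 0, and λ is fixed implicitly by the length constraint
    ∫_{0}^{4} sqrt(1 + y'^2) dx = L.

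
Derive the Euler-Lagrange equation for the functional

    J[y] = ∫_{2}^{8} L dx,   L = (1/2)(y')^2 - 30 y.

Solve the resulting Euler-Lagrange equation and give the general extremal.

The Lagrangian is L = (1/2)(y')^2 - 30 y.
∂L/∂y = -30.
∂L/∂y' = y'.
The Euler-Lagrange equation d/dx(∂L/∂y') − ∂L/∂y = 0 becomes:
    y'' + 30 = 0
General solution: y(x) = -15 x^2 + A x + B, where A and B are arbitrary constants fixed by the endpoint conditions.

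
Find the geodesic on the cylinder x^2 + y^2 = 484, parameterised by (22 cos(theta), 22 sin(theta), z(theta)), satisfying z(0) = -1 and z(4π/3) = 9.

Parameterise the cylinder of radius R = 22 as
    r(θ) = (22 cos θ, 22 sin θ, z(θ)).
The arc-length element is
    ds = sqrt(484 + (dz/dθ)^2) dθ,
so the Lagrangian is L = sqrt(484 + z'^2).
L depends on z' only, not on z or θ, so ∂L/∂z = 0 and
    ∂L/∂z' = z' / sqrt(484 + z'^2).
The Euler-Lagrange equation gives
    d/dθ( z' / sqrt(484 + z'^2) ) = 0,
so z' is constant. Integrating once:
    z(θ) = a θ + b,
a helix on the cylinder (a straight line when the cylinder is unrolled). The constants a, b are determined by the endpoint conditions.
With endpoint conditions z(0) = -1 and z(4π/3) = 9: from z(0) = b we get b = -1, and a·4π/3 + -1 = 9 gives a = 15/(2π), so
    z(θ) = (15/(2π)) θ − 1.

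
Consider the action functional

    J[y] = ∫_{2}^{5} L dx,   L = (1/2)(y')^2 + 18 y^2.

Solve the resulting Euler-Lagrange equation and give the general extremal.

The Lagrangian is L = (1/2)(y')^2 + 18 y^2.
∂L/∂y = 36y.
∂L/∂y' = y'.
The Euler-Lagrange equation d/dx(∂L/∂y') − ∂L/∂y = 0 becomes:
    y'' - 36 y = 0
General solution: y(x) = A e^(6x) + B e^(-6x), where A and B are arbitrary constants fixed by the endpoint conditions.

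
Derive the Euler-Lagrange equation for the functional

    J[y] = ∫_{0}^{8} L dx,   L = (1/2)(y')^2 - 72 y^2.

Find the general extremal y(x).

The Lagrangian is L = (1/2)(y')^2 - 72 y^2.
∂L/∂y = -144y.
∂L/∂y' = y'.
The Euler-Lagrange equation d/dx(∂L/∂y') − ∂L/∂y = 0 becomes:
    y'' + 144 y = 0
General solution: y(x) = A sin(12x) + B cos(12x), where A and B are arbitrary constants fixed by the endpoint conditions.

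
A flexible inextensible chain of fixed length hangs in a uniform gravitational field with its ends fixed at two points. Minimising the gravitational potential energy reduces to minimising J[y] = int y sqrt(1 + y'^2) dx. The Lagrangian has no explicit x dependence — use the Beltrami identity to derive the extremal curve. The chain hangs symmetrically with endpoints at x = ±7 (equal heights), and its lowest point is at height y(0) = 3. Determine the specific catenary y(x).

The Lagrangian L(y, y') = y sqrt(1 + y'^2) has no explicit x dependence, so the Beltrami identity applies:
    L − y' ∂L/∂y' = C.
Compute ∂L/∂y' = y · y' / sqrt(1 + y'^2). Then
    L − y' ∂L/∂y'
    = y sqrt(1 + y'^2) − y · y'^2 / sqrt(1 + y'^2)
    = y (1 + y'^2 − y'^2) / sqrt(1 + y'^2)
    = y / sqrt(1 + y'^2) = C.
Squaring gives y^2 = C^2 (1 + y'^2), i.e.
    y'^2 = y^2 / C^2 − 1.
Separating variables,
    dy / sqrt(y^2 − C^2) = dx / C,
and integrating gives arccosh(y / C) = (x − a)/C, so
    y(x) = C cosh((x − a)/C),
the catenary. The constants C and a are fixed by the two endpoint conditions (and, for the hanging-chain problem, the length constraint selects C).
Now fit the given data. The endpoints x = ±7 are symmetric at equal height, so the catenary is even about its minimum: a = 0 and y(x) = C cosh(x/C). The lowest point is y(0) = C cosh(0) = C, and we are told y(0) = 3, so C = 3. Therefore
    y(x) = 3 cosh(x/3),
and at the endpoints
    y(±7) = 3 cosh(7/3).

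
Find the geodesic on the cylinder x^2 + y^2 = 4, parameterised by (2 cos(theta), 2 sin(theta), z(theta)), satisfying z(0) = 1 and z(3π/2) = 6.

Parameterise the cylinder of radius R = 2 as
    r(θ) = (2 cos θ, 2 sin θ, z(θ)).
The arc-length element is
    ds = sqrt(4 + (dz/dθ)^2) dθ,
so the Lagrangian is L = sqrt(4 + z'^2).
L depends on z' only, not on z or θ, so ∂L/∂z = 0 and
    ∂L/∂z' = z' / sqrt(4 + z'^2).
The Euler-Lagrange equation gives
    d/dθ( z' / sqrt(4 + z'^2) ) = 0,
so z' is constant. Integrating once:
    z(θ) = a θ + b,
a helix on the cylinder (a straight line when the cylinder is unrolled). The constants a, b are determined by the endpoint conditions.
With endpoint conditions z(0) = 1 and z(3π/2) = 6: from z(0) = b we get b = 1, and a·3π/2 + 1 = 6 gives a = 10/(3π), so
    z(θ) = (10/(3π)) θ + 1.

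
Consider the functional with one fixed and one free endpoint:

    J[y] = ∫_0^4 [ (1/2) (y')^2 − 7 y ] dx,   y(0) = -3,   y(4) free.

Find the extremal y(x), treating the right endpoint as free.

The Lagrangian L = (1/2) (y')^2 − 7 y gives
    ∂L/∂y = −7,   ∂L/∂y' = y'.
Euler-Lagrange: d/dx(y') − (−7) = 0, i.e. y'' + 7 = 0, so
    y(x) = −(7/2) x^2 + C1 x + C2.
Fixed left endpoint y(0) = -3 ⇒ C2 = -3.
The right endpoint x = 4 is free, so the natural (transversality) condition is ∂L/∂y' |_{x=4} = 0, i.e. y'(4) = 0.
Compute y'(x) = −7 x + C1, so y'(4) = −28 + C1 = 0 ⇒ C1 = 28.
Therefore the extremal is
    y(x) = −(7/2) x^2 + 28 x − 3.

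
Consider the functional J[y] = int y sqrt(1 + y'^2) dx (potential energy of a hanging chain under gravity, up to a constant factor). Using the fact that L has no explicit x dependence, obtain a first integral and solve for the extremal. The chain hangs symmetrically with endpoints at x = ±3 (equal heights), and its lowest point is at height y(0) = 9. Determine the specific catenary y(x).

The Lagrangian L(y, y') = y sqrt(1 + y'^2) has no explicit x dependence, so the Beltrami identity applies:
    L − y' ∂L/∂y' = C.
Compute ∂L/∂y' = y · y' / sqrt(1 + y'^2). Then
    L − y' ∂L/∂y'
    = y sqrt(1 + y'^2) − y · y'^2 / sqrt(1 + y'^2)
    = y (1 + y'^2 − y'^2) / sqrt(1 + y'^2)
    = y / sqrt(1 + y'^2) = C.
Squaring gives y^2 = C^2 (1 + y'^2), i.e.
    y'^2 = y^2 / C^2 − 1.
Separating variables,
    dy / sqrt(y^2 − C^2) = dx / C,
and integrating gives arccosh(y / C) = (x − a)/C, so
    y(x) = C cosh((x − a)/C),
the catenary. The constants C and a are fixed by the two endpoint conditions (and, for the hanging-chain problem, the length constraint selects C).
Now fit the given data. The endpoints x = ±3 are symmetric at equal height, so the catenary is even about its minimum: a = 0 and y(x) = C cosh(x/C). The lowest point is y(0) = C cosh(0) = C, and we are told y(0) = 9, so C = 9. Therefore
    y(x) = 9 cosh(x/9),
and at the endpoints
    y(±3) = 9 cosh(3/9).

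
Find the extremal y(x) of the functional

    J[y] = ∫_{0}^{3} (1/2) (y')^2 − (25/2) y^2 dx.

The Lagrangian is L = (1/2) (y')^2 − (25/2) y^2.
Compute ∂L/∂y = -25y, ∂L/∂y' = y'.
The Euler-Lagrange equation d/dx(∂L/∂y') − ∂L/∂y = 0 reduces to
    y'' + 25 y = 0.
Its general solution is
    y(x) = A sin(5x) + B cos(5x),
with A, B fixed by the endpoint conditions.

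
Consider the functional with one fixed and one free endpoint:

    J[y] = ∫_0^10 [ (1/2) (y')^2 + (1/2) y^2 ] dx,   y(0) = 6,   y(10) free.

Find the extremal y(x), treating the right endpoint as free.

The Lagrangian L = (1/2) (y')^2 + (1/2) y^2 gives
    ∂L/∂y = 1 y,   ∂L/∂y' = y'.
Euler-Lagrange: y'' − y = 0.
With k = 1, the general solution is
    y(x) = A cosh(x) + B sinh(x).
Fixed left endpoint y(0) = 6 ⇒ A = 6.
The right endpoint x = 10 is free, so the natural (transversality) condition is ∂L/∂y' |_{x=10} = 0, i.e. y'(10) = 0.
Compute y'(x) = A k sinh(k x) + B k cosh(k x), so
    y'(10) = A k sinh(k·10) + B k cosh(k·10) = 0
    ⇒ B = −A tanh(k·10) = − 6 tanh(1·10).
Therefore the extremal is
    y(x) = 6 cosh(1 x) − 6 tanh(1·10) sinh(1 x).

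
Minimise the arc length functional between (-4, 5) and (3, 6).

Arc-length functional: J[y] = ∫ sqrt(1 + (y')^2) dx.
Lagrangian L = sqrt(1 + (y')^2) has no explicit y dependence, so ∂L/∂y = 0 and the Euler-Lagrange equation gives
    d/dx( y' / sqrt(1 + (y')^2) ) = 0  ⇒  y' / sqrt(1 + (y')^2) = const.
Hence y' is constant, so y(x) is affine.
Fitting the endpoints (-4, 5) and (3, 6):
    slope m = (6 − 5) / (3 − (-4)) = 1/7,
    intercept c = 5 − m·(-4) = 39/7.
Extremal: y(x) = (1/7) x + 39/7.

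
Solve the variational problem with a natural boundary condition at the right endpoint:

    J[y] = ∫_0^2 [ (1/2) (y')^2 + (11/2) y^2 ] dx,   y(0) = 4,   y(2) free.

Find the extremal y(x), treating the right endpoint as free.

The Lagrangian L = (1/2) (y')^2 + (11/2) y^2 gives
    ∂L/∂y = 11 y,   ∂L/∂y' = y'.
Euler-Lagrange: y'' − 11 y = 0.
With k = sqrt(11), the general solution is
    y(x) = A cosh(sqrt(11) x) + B sinh(sqrt(11) x).
Fixed left endpoint y(0) = 4 ⇒ A = 4.
The right endpoint x = 2 is free, so the natural (transversality) condition is ∂L/∂y' |_{x=2} = 0, i.e. y'(2) = 0.
Compute y'(x) = A k sinh(k x) + B k cosh(k x), so
    y'(2) = A k sinh(k·2) + B k cosh(k·2) = 0
    ⇒ B = −A tanh(k·2) = − 4 tanh(sqrt(11)·2).
Therefore the extremal is
    y(x) = 4 cosh(sqrt(11) x) − 4 tanh(sqrt(11)·2) sinh(sqrt(11) x).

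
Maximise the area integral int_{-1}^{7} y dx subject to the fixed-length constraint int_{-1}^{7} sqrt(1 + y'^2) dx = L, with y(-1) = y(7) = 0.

Set up the augmented Lagrangian using a multiplier λ for the length constraint:
    F(y, y') = y − λ sqrt(1 + y'^2).
F has no explicit x dependence, so the Beltrami identity yields a first integral
    F − y' ∂F/∂y' = C.
Compute ∂F/∂y' = −λ y' / sqrt(1 + y'^2). Then
    y − λ sqrt(1 + y'^2) + λ y'^2 / sqrt(1 + y'^2) = C
    ⇒  y − λ / sqrt(1 + y'^2) = C.
Solving for y' and integrating gives
    (x − a)^2 + (y − b)^2 = λ^2,
a circular arc of radius λ. The constants a, b are determined by the endpoint conditions y(-1) = y(7) = 0, and λ is fixed implicitly by the length constraint
    ∫_{-1}^{7} sqrt(1 + y'^2) dx = L.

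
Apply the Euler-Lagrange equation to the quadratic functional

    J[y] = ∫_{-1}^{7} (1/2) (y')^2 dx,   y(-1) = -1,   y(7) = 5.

The Lagrangian is L = (1/2) (y')^2.
Compute ∂L/∂y = 0, ∂L/∂y' = y'.
The Euler-Lagrange equation d/dx(∂L/∂y') − ∂L/∂y = 0 reduces to
    y'' = 0.
Its general solution is
    y(x) = A x + B,
with A, B fixed by the endpoint conditions.
Applying the endpoint conditions y(-1) = -1 and y(7) = 5: solve A·-1 + B = -1 and A·7 + B = 5. Subtracting gives A(7 − -1) = 5 − -1, so A = 3/4, and B = -1 − A·-1 = -1/4. Therefore
    y(x) = (3/4) x - 1/4.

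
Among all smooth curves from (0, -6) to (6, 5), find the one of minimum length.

Arc-length functional: J[y] = ∫ sqrt(1 + (y')^2) dx.
Lagrangian L = sqrt(1 + (y')^2) has no explicit y dependence, so ∂L/∂y = 0 and the Euler-Lagrange equation gives
    d/dx( y' / sqrt(1 + (y')^2) ) = 0  ⇒  y' / sqrt(1 + (y')^2) = const.
Hence y' is constant, so y(x) is affine.
Fitting the endpoints (0, -6) and (6, 5):
    slope m = (5 − (-6)) / (6 − 0) = 11/6,
    intercept c = (-6) − m·0 = -6.
Extremal: y(x) = (11/6) x - 6.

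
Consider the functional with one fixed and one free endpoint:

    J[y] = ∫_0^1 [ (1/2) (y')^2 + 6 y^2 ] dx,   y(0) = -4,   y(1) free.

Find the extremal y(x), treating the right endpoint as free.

The Lagrangian L = (1/2) (y')^2 + 6 y^2 gives
    ∂L/∂y = 12 y,   ∂L/∂y' = y'.
Euler-Lagrange: y'' − 12 y = 0.
With k = sqrt(12), the general solution is
    y(x) = A cosh(sqrt(12) x) + B sinh(sqrt(12) x).
Fixed left endpoint y(0) = -4 ⇒ A = -4.
The right endpoint x = 1 is free, so the natural (transversality) condition is ∂L/∂y' |_{x=1} = 0, i.e. y'(1) = 0.
Compute y'(x) = A k sinh(k x) + B k cosh(k x), so
    y'(1) = A k sinh(k·1) + B k cosh(k·1) = 0
    ⇒ B = −A tanh(k·1) = 4 tanh(sqrt(12)·1).
Therefore the extremal is
    y(x) = −4 cosh(sqrt(12) x) + 4 tanh(sqrt(12)·1) sinh(sqrt(12) x).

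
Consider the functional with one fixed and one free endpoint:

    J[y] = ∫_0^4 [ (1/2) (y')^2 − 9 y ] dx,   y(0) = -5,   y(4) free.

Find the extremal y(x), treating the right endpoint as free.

The Lagrangian L = (1/2) (y')^2 − 9 y gives
    ∂L/∂y = −9,   ∂L/∂y' = y'.
Euler-Lagrange: d/dx(y') − (−9) = 0, i.e. y'' + 9 = 0, so
    y(x) = −(9/2) x^2 + C1 x + C2.
Fixed left endpoint y(0) = -5 ⇒ C2 = -5.
The right endpoint x = 4 is free, so the natural (transversality) condition is ∂L/∂y' |_{x=4} = 0, i.e. y'(4) = 0.
Compute y'(x) = −9 x + C1, so y'(4) = −36 + C1 = 0 ⇒ C1 = 36.
Therefore the extremal is
    y(x) = −(9/2) x^2 + 36 x − 5.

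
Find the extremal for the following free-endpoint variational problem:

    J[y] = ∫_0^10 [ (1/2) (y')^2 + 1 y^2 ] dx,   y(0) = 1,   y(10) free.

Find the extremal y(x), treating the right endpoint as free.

The Lagrangian L = (1/2) (y')^2 + 1 y^2 gives
    ∂L/∂y = 2 y,   ∂L/∂y' = y'.
Euler-Lagrange: y'' − 2 y = 0.
With k = sqrt(2), the general solution is
    y(x) = A cosh(sqrt(2) x) + B sinh(sqrt(2) x).
Fixed left endpoint y(0) = 1 ⇒ A = 1.
The right endpoint x = 10 is free, so the natural (transversality) condition is ∂L/∂y' |_{x=10} = 0, i.e. y'(10) = 0.
Compute y'(x) = A k sinh(k x) + B k cosh(k x), so
    y'(10) = A k sinh(k·10) + B k cosh(k·10) = 0
    ⇒ B = −A tanh(k·10) = − tanh(sqrt(2)·10).
Therefore the extremal is
    y(x) = cosh(sqrt(2) x) − tanh(sqrt(2)·10) sinh(sqrt(2) x).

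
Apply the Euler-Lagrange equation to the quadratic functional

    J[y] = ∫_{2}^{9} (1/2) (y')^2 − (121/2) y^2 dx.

The Lagrangian is L = (1/2) (y')^2 − (121/2) y^2.
Compute ∂L/∂y = -121y, ∂L/∂y' = y'.
The Euler-Lagrange equation d/dx(∂L/∂y') − ∂L/∂y = 0 reduces to
    y'' + 121 y = 0.
Its general solution is
    y(x) = A sin(11x) + B cos(11x),
with A, B fixed by the endpoint conditions.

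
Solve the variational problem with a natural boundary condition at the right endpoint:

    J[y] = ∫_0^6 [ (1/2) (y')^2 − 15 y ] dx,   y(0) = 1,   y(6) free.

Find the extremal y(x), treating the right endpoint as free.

The Lagrangian L = (1/2) (y')^2 − 15 y gives
    ∂L/∂y = −15,   ∂L/∂y' = y'.
Euler-Lagrange: d/dx(y') − (−15) = 0, i.e. y'' + 15 = 0, so
    y(x) = −(15/2) x^2 + C1 x + C2.
Fixed left endpoint y(0) = 1 ⇒ C2 = 1.
The right endpoint x = 6 is free, so the natural (transversality) condition is ∂L/∂y' |_{x=6} = 0, i.e. y'(6) = 0.
Compute y'(x) = −15 x + C1, so y'(6) = −90 + C1 = 0 ⇒ C1 = 90.
Therefore the extremal is
    y(x) = −(15/2) x^2 + 90 x + 1.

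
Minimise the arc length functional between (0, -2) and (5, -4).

Arc-length functional: J[y] = ∫ sqrt(1 + (y')^2) dx.
Lagrangian L = sqrt(1 + (y')^2) has no explicit y dependence, so ∂L/∂y = 0 and the Euler-Lagrange equation gives
    d/dx( y' / sqrt(1 + (y')^2) ) = 0  ⇒  y' / sqrt(1 + (y')^2) = const.
Hence y' is constant, so y(x) is affine.
Fitting the endpoints (0, -2) and (5, -4):
    slope m = ((-4) − (-2)) / (5 − 0) = -2/5,
    intercept c = (-2) − m·0 = -2.
Extremal: y(x) = (-2/5) x - 2.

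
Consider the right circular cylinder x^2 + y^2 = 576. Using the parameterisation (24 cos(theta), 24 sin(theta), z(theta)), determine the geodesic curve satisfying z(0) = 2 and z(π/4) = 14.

Parameterise the cylinder of radius R = 24 as
    r(θ) = (24 cos θ, 24 sin θ, z(θ)).
The arc-length element is
    ds = sqrt(576 + (dz/dθ)^2) dθ,
so the Lagrangian is L = sqrt(576 + z'^2).
L depends on z' only, not on z or θ, so ∂L/∂z = 0 and
    ∂L/∂z' = z' / sqrt(576 + z'^2).
The Euler-Lagrange equation gives
    d/dθ( z' / sqrt(576 + z'^2) ) = 0,
so z' is constant. Integrating once:
    z(θ) = a θ + b,
a helix on the cylinder (a straight line when the cylinder is unrolled). The constants a, b are determined by the endpoint conditions.
With endpoint conditions z(0) = 2 and z(π/4) = 14: from z(0) = b we get b = 2, and a·π/4 + 2 = 14 gives a = 48/π, so
    z(θ) = (48/π) θ + 2.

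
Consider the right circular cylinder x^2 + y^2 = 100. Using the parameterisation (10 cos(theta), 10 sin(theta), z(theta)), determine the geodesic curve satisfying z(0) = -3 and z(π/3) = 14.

Parameterise the cylinder of radius R = 10 as
    r(θ) = (10 cos θ, 10 sin θ, z(θ)).
The arc-length element is
    ds = sqrt(100 + (dz/dθ)^2) dθ,
so the Lagrangian is L = sqrt(100 + z'^2).
L depends on z' only, not on z or θ, so ∂L/∂z = 0 and
    ∂L/∂z' = z' / sqrt(100 + z'^2).
The Euler-Lagrange equation gives
    d/dθ( z' / sqrt(100 + z'^2) ) = 0,
so z' is constant. Integrating once:
    z(θ) = a θ + b,
a helix on the cylinder (a straight line when the cylinder is unrolled). The constants a, b are determined by the endpoint conditions.
With endpoint conditions z(0) = -3 and z(π/3) = 14: from z(0) = b we get b = -3, and a·π/3 + -3 = 14 gives a = 51/π, so
    z(θ) = (51/π) θ − 3.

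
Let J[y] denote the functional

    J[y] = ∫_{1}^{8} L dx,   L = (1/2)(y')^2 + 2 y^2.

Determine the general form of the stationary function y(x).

The Lagrangian is L = (1/2)(y')^2 + 2 y^2.
∂L/∂y = 4y.
∂L/∂y' = y'.
The Euler-Lagrange equation d/dx(∂L/∂y') − ∂L/∂y = 0 becomes:
    y'' - 4 y = 0
General solution: y(x) = A e^(2x) + B e^(-2x), where A and B are arbitrary constants fixed by the endpoint conditions.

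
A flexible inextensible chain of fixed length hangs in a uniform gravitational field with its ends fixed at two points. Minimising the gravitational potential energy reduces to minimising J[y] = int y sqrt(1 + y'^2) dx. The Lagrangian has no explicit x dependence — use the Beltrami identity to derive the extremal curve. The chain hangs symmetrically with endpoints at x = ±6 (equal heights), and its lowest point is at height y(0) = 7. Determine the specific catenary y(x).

The Lagrangian L(y, y') = y sqrt(1 + y'^2) has no explicit x dependence, so the Beltrami identity applies:
    L − y' ∂L/∂y' = C.
Compute ∂L/∂y' = y · y' / sqrt(1 + y'^2). Then
    L − y' ∂L/∂y'
    = y sqrt(1 + y'^2) − y · y'^2 / sqrt(1 + y'^2)
    = y (1 + y'^2 − y'^2) / sqrt(1 + y'^2)
    = y / sqrt(1 + y'^2) = C.
Squaring gives y^2 = C^2 (1 + y'^2), i.e.
    y'^2 = y^2 / C^2 − 1.
Separating variables,
    dy / sqrt(y^2 − C^2) = dx / C,
and integrating gives arccosh(y / C) = (x − a)/C, so
    y(x) = C cosh((x − a)/C),
the catenary. The constants C and a are fixed by the two endpoint conditions (and, for the hanging-chain problem, the length constraint selects C).
Now fit the given data. The endpoints x = ±6 are symmetric at equal height, so the catenary is even about its minimum: a = 0 and y(x) = C cosh(x/C). The lowest point is y(0) = C cosh(0) = C, and we are told y(0) = 7, so C = 7. Therefore
    y(x) = 7 cosh(x/7),
and at the endpoints
    y(±6) = 7 cosh(6/7).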